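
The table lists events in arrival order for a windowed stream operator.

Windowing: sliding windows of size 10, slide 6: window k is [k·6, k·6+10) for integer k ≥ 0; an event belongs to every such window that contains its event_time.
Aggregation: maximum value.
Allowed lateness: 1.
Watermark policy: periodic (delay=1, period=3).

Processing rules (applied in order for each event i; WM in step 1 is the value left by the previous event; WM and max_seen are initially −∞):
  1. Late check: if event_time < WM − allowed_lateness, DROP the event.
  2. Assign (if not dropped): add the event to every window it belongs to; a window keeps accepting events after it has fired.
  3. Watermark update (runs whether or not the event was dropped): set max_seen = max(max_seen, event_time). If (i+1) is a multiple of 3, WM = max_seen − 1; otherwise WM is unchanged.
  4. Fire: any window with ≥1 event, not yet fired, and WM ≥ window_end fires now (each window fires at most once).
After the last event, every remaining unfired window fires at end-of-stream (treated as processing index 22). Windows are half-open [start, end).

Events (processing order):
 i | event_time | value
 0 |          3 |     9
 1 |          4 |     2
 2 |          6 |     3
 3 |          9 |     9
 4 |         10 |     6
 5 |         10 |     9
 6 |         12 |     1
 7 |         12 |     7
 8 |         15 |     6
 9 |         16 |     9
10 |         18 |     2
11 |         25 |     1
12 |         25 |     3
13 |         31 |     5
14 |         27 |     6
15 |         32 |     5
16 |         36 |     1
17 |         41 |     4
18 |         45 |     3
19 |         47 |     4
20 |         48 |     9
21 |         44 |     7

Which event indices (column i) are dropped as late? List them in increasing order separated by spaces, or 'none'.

21

i=0 t=3 v=9: → [0,10); WM=−∞
i=1 t=4 v=2: → [0,10); WM=−∞
i=2 t=6 v=3: → [6,16),[0,10); WM=5
i=3 t=9 v=9: → [6,16),[0,10); WM=5
i=4 t=10 v=6: → [6,16); WM=5
i=5 t=10 v=9: → [6,16); WM=9
i=6 t=12 v=1: → [12,22),[6,16); WM=9
i=7 t=12 v=7: → [12,22),[6,16); WM=9
i=8 t=15 v=6: → [12,22),[6,16); WM=14; [0,10) fires=9
i=9 t=16 v=9: → [12,22); WM=14
i=10 t=18 v=2: → [18,28),[12,22); WM=14
i=11 t=25 v=1: → [24,34),[18,28); WM=24; [6,16) fires=9 [12,22) fires=9
i=12 t=25 v=3: → [24,34),[18,28); WM=24
i=13 t=31 v=5: → [30,40),[24,34); WM=24
i=14 t=27 v=6: → [24,34),[18,28); WM=30; [18,28) fires=6
i=15 t=32 v=5: → [30,40),[24,34); WM=30
i=16 t=36 v=1: → [36,46),[30,40); WM=30
i=17 t=41 v=4: → [36,46); WM=40; [24,34) fires=6 [30,40) fires=5
i=18 t=45 v=3: → [42,52),[36,46); WM=40
i=19 t=47 v=4: → [42,52); WM=40
i=20 t=48 v=9: → [48,58),[42,52); WM=47; [36,46) fires=4
i=21 t=44 v=7: DROP (t<47-1); WM=47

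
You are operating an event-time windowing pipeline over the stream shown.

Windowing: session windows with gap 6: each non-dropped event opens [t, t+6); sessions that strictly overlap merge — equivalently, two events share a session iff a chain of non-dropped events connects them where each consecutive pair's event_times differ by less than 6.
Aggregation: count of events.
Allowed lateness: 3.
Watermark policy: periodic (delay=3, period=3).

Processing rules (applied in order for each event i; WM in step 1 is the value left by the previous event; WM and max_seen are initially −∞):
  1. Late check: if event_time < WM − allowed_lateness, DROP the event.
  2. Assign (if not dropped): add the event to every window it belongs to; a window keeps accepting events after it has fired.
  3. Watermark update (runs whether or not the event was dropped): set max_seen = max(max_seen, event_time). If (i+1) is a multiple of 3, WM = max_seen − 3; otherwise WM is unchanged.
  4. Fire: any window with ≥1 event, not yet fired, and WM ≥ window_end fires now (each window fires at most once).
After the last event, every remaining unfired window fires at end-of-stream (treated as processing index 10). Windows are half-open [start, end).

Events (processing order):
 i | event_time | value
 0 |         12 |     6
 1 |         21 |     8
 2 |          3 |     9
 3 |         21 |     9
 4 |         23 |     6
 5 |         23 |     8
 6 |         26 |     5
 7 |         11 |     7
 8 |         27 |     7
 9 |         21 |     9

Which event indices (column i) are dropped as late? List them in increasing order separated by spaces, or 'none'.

7

i=0 t=12 v=6: → [12,18); WM=−∞
i=1 t=21 v=8: → [21,27); WM=−∞
i=2 t=3 v=9: → [3,9); WM=18
i=3 t=21 v=9: → [21,27); WM=18
i=4 t=23 v=6: → [21,29); WM=18
i=5 t=23 v=8: → [21,29); WM=20
i=6 t=26 v=5: → [21,32); WM=20
i=7 t=11 v=7: DROP (t<20-3); WM=20
i=8 t=27 v=7: → [21,33); WM=24
i=9 t=21 v=9: → [21,33); WM=24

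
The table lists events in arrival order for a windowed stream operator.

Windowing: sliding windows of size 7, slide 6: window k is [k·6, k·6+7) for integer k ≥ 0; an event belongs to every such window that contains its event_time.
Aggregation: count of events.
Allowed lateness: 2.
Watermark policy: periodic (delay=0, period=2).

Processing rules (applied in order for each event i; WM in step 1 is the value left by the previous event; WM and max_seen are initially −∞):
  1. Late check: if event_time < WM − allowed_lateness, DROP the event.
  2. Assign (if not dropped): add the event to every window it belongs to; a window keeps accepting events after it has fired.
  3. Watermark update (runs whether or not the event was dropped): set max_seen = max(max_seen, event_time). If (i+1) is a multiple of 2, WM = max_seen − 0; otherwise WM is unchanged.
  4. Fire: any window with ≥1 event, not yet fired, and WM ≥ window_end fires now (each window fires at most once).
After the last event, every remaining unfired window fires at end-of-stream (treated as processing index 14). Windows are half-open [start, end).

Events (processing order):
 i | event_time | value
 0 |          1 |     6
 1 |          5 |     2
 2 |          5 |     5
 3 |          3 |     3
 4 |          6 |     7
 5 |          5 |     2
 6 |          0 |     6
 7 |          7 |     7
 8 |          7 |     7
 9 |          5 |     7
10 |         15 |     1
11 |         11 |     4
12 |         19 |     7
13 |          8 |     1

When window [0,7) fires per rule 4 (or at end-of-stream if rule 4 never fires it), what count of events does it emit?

i=0 t=1 v=6: → [0,7); WM=−∞
i=1 t=5 v=2: → [0,7); WM=5
i=2 t=5 v=5: → [0,7); WM=5
i=3 t=3 v=3: → [0,7); WM=5
i=4 t=6 v=7: → [6,13),[0,7); WM=5
i=5 t=5 v=2: → [0,7); WM=6
i=6 t=0 v=6: DROP (t<6-2); WM=6
i=7 t=7 v=7: → [6,13); WM=7; [0,7) fires=6
i=8 t=7 v=7: → [6,13); WM=7
i=9 t=5 v=7: → [0,7); WM=7
i=10 t=15 v=1: → [12,19); WM=7
i=11 t=11 v=4: → [6,13); WM=15; [6,13) fires=4
i=12 t=19 v=7: → [18,25); WM=15
i=13 t=8 v=1: DROP (t<15-2); WM=19; [12,19) fires=1

6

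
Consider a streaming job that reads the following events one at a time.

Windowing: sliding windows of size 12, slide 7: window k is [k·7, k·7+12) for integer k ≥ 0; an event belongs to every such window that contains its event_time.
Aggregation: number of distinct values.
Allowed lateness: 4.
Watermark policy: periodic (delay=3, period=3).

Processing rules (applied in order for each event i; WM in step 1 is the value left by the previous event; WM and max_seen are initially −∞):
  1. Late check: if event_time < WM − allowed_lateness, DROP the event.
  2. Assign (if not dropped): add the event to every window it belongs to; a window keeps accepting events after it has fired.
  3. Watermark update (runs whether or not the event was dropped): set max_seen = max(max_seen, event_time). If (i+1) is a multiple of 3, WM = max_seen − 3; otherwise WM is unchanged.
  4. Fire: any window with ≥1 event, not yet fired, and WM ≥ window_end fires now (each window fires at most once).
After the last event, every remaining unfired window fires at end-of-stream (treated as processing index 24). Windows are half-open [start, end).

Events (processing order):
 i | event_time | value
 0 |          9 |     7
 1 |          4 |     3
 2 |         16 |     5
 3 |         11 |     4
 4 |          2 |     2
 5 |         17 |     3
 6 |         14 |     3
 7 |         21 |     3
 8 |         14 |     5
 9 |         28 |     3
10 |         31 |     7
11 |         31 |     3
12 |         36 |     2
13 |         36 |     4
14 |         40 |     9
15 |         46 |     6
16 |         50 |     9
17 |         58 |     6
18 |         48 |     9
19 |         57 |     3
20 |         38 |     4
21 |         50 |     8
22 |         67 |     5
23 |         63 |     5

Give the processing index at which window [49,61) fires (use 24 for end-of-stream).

i=0 t=9 v=7: → [7,19),[0,12); WM=−∞
i=1 t=4 v=3: → [0,12); WM=−∞
i=2 t=16 v=5: → [14,26),[7,19); WM=13; [0,12) fires=2
i=3 t=11 v=4: → [7,19),[0,12); WM=13
i=4 t=2 v=2: DROP (t<13-4); WM=13
i=5 t=17 v=3: → [14,26),[7,19); WM=14
i=6 t=14 v=3: → [14,26),[7,19); WM=14
i=7 t=21 v=3: → [21,33),[14,26); WM=14
i=8 t=14 v=5: → [14,26),[7,19); WM=18
i=9 t=28 v=3: → [28,40),[21,33); WM=18
i=10 t=31 v=7: → [28,40),[21,33); WM=18
i=11 t=31 v=3: → [28,40),[21,33); WM=28; [7,19) fires=4 [14,26) fires=2
i=12 t=36 v=2: → [35,47),[28,40); WM=28
i=13 t=36 v=4: → [35,47),[28,40); WM=28
i=14 t=40 v=9: → [35,47); WM=37; [21,33) fires=2
i=15 t=46 v=6: → [42,54),[35,47); WM=37
i=16 t=50 v=9: → [49,61),[42,54); WM=37
i=17 t=58 v=6: → [56,68),[49,61); WM=55; [28,40) fires=4 [35,47) fires=4 [42,54) fires=2
i=18 t=48 v=9: DROP (t<55-4); WM=55
i=19 t=57 v=3: → [56,68),[49,61); WM=55
i=20 t=38 v=4: DROP (t<55-4); WM=55
i=21 t=50 v=8: DROP (t<55-4); WM=55
i=22 t=67 v=5: → [63,75),[56,68); WM=55
i=23 t=63 v=5: → [63,75),[56,68); WM=64; [49,61) fires=3

23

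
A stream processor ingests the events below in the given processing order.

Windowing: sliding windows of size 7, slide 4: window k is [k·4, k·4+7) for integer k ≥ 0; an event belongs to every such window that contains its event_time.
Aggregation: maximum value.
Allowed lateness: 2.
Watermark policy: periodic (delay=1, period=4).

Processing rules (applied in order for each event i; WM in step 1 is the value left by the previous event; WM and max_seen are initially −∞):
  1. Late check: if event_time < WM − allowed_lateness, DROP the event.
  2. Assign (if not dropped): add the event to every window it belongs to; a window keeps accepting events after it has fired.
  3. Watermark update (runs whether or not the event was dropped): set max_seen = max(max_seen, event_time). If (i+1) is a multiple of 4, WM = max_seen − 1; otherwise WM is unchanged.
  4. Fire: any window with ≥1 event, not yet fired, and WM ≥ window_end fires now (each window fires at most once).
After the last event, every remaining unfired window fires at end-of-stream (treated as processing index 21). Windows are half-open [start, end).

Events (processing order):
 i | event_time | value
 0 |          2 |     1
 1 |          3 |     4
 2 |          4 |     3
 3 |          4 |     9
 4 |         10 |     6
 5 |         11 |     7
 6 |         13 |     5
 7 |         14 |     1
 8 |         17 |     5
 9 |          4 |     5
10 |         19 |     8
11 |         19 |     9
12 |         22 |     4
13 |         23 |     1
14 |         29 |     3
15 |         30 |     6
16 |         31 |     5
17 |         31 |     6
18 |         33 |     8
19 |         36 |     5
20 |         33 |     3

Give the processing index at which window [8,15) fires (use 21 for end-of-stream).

11

i=0 t=2 v=1: → [0,7); WM=−∞
i=1 t=3 v=4: → [0,7); WM=−∞
i=2 t=4 v=3: → [4,11),[0,7); WM=−∞
i=3 t=4 v=9: → [4,11),[0,7); WM=3
i=4 t=10 v=6: → [8,15),[4,11); WM=3
i=5 t=11 v=7: → [8,15); WM=3
i=6 t=13 v=5: → [12,19),[8,15); WM=3
i=7 t=14 v=1: → [12,19),[8,15); WM=13; [0,7) fires=9 [4,11) fires=9
i=8 t=17 v=5: → [16,23),[12,19); WM=13
i=9 t=4 v=5: DROP (t<13-2); WM=13
i=10 t=19 v=8: → [16,23); WM=13
i=11 t=19 v=9: → [16,23); WM=18; [8,15) fires=7
i=12 t=22 v=4: → [20,27),[16,23); WM=18
i=13 t=23 v=1: → [20,27); WM=18
i=14 t=29 v=3: → [28,35),[24,31); WM=18
i=15 t=30 v=6: → [28,35),[24,31); WM=29; [12,19) fires=5 [16,23) fires=9 [20,27) fires=4
i=16 t=31 v=5: → [28,35); WM=29
i=17 t=31 v=6: → [28,35); WM=29
i=18 t=33 v=8: → [32,39),[28,35); WM=29
i=19 t=36 v=5: → [36,43),[32,39); WM=35; [24,31) fires=6 [28,35) fires=8
i=20 t=33 v=3: → [32,39),[28,35); WM=35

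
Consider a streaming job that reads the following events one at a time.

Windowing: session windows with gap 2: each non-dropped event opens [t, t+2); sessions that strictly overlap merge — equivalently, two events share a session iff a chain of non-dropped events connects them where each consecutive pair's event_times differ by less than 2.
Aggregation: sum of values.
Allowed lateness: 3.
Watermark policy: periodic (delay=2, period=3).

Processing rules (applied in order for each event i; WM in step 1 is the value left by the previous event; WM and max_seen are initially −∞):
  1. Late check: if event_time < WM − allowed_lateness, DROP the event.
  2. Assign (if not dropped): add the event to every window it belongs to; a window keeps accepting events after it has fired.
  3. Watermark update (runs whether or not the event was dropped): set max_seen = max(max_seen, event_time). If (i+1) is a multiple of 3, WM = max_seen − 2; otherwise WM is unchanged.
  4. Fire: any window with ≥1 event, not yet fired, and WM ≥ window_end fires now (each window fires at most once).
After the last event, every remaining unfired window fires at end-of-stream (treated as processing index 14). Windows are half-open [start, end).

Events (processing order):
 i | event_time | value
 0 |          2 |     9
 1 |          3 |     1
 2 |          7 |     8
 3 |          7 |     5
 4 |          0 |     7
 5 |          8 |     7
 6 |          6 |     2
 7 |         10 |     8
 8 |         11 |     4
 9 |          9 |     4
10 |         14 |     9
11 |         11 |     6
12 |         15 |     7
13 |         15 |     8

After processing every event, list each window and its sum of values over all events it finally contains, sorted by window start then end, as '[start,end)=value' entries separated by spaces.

[2,5)=10 [6,13)=44 [14,17)=24

i=0 t=2 v=9: → [2,4); WM=−∞
i=1 t=3 v=1: → [2,5); WM=−∞
i=2 t=7 v=8: → [7,9); WM=5
i=3 t=7 v=5: → [7,9); WM=5
i=4 t=0 v=7: DROP (t<5-3); WM=5
i=5 t=8 v=7: → [7,10); WM=6
i=6 t=6 v=2: → [6,10); WM=6
i=7 t=10 v=8: → [10,12); WM=6
i=8 t=11 v=4: → [10,13); WM=9
i=9 t=9 v=4: → [6,13); WM=9
i=10 t=14 v=9: → [14,16); WM=9
i=11 t=11 v=6: → [6,13); WM=12
i=12 t=15 v=7: → [14,17); WM=12
i=13 t=15 v=8: → [14,17); WM=12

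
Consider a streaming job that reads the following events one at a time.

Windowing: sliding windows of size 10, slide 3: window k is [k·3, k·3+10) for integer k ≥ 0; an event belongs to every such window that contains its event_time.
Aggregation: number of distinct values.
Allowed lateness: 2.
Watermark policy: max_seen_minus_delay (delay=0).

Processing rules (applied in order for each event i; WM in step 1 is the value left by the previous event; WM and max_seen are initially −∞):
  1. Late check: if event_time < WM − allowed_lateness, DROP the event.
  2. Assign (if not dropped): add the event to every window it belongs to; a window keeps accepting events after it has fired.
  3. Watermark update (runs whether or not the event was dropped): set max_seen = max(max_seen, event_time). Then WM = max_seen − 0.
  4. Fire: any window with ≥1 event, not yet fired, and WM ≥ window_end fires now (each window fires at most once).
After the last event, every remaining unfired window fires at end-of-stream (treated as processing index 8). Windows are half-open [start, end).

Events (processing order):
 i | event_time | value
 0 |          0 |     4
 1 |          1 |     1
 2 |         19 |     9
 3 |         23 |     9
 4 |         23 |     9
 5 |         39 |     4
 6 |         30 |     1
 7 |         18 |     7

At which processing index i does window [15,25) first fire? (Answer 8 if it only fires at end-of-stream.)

i=0 t=0 v=4: → [0,10); WM=0
i=1 t=1 v=1: → [0,10); WM=1
i=2 t=19 v=9: → [18,28),[15,25),[12,22); WM=19; [0,10) fires=2
i=3 t=23 v=9: → [21,31),[18,28),[15,25); WM=23; [12,22) fires=1
i=4 t=23 v=9: → [21,31),[18,28),[15,25); WM=23
i=5 t=39 v=4: → [39,49),[36,46),[33,43),[30,40); WM=39; [15,25) fires=1 [18,28) fires=1 [21,31) fires=1
i=6 t=30 v=1: DROP (t<39-2); WM=39
i=7 t=18 v=7: DROP (t<39-2); WM=39

5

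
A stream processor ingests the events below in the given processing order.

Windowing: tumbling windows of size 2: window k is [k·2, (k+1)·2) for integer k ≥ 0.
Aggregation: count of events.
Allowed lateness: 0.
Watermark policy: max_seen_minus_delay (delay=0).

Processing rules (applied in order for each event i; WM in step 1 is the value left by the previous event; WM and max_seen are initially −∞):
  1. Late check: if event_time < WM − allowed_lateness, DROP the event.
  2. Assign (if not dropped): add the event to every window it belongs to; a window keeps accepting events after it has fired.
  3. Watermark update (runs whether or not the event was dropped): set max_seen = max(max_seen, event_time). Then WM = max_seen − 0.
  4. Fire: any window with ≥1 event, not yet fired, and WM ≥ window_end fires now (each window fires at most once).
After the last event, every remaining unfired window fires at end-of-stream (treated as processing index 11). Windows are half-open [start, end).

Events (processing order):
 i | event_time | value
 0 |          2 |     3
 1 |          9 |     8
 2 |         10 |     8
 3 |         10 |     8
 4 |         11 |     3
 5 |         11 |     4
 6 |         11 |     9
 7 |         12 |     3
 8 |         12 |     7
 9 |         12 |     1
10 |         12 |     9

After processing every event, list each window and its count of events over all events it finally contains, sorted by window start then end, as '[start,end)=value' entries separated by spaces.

i=0 t=2 v=3: → [2,4); WM=2
i=1 t=9 v=8: → [8,10); WM=9; [2,4) fires=1
i=2 t=10 v=8: → [10,12); WM=10; [8,10) fires=1
i=3 t=10 v=8: → [10,12); WM=10
i=4 t=11 v=3: → [10,12); WM=11
i=5 t=11 v=4: → [10,12); WM=11
i=6 t=11 v=9: → [10,12); WM=11
i=7 t=12 v=3: → [12,14); WM=12; [10,12) fires=5
i=8 t=12 v=7: → [12,14); WM=12
i=9 t=12 v=1: → [12,14); WM=12
i=10 t=12 v=9: → [12,14); WM=12

[2,4)=1 [8,10)=1 [10,12)=5 [12,14)=4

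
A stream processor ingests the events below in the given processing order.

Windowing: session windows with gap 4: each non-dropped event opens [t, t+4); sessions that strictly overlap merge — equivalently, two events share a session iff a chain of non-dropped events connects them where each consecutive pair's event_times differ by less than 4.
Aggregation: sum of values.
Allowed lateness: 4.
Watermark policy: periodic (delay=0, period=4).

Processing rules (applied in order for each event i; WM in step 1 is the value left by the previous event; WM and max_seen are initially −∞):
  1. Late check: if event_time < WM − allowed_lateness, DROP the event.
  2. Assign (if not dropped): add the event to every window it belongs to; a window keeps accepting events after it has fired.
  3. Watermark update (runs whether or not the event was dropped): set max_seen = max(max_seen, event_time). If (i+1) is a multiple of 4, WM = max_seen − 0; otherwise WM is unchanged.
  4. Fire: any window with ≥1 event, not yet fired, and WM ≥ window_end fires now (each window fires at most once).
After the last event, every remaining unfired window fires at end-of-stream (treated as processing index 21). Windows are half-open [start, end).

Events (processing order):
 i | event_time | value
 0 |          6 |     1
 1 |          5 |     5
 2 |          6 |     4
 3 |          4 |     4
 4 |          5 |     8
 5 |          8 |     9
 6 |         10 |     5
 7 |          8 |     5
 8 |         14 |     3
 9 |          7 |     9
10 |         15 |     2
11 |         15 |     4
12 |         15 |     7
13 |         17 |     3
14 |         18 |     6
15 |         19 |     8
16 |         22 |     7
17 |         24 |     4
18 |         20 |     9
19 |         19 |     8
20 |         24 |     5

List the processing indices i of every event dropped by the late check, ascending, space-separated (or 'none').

i=0 t=6 v=1: → [6,10); WM=−∞
i=1 t=5 v=5: → [5,10); WM=−∞
i=2 t=6 v=4: → [5,10); WM=−∞
i=3 t=4 v=4: → [4,10); WM=6
i=4 t=5 v=8: → [4,10); WM=6
i=5 t=8 v=9: → [4,12); WM=6
i=6 t=10 v=5: → [4,14); WM=6
i=7 t=8 v=5: → [4,14); WM=10
i=8 t=14 v=3: → [14,18); WM=10
i=9 t=7 v=9: → [4,14); WM=10
i=10 t=15 v=2: → [14,19); WM=10
i=11 t=15 v=4: → [14,19); WM=15
i=12 t=15 v=7: → [14,19); WM=15
i=13 t=17 v=3: → [14,21); WM=15
i=14 t=18 v=6: → [14,22); WM=15
i=15 t=19 v=8: → [14,23); WM=19
i=16 t=22 v=7: → [14,26); WM=19
i=17 t=24 v=4: → [14,28); WM=19
i=18 t=20 v=9: → [14,28); WM=19
i=19 t=19 v=8: → [14,28); WM=24
i=20 t=24 v=5: → [14,28); WM=24

none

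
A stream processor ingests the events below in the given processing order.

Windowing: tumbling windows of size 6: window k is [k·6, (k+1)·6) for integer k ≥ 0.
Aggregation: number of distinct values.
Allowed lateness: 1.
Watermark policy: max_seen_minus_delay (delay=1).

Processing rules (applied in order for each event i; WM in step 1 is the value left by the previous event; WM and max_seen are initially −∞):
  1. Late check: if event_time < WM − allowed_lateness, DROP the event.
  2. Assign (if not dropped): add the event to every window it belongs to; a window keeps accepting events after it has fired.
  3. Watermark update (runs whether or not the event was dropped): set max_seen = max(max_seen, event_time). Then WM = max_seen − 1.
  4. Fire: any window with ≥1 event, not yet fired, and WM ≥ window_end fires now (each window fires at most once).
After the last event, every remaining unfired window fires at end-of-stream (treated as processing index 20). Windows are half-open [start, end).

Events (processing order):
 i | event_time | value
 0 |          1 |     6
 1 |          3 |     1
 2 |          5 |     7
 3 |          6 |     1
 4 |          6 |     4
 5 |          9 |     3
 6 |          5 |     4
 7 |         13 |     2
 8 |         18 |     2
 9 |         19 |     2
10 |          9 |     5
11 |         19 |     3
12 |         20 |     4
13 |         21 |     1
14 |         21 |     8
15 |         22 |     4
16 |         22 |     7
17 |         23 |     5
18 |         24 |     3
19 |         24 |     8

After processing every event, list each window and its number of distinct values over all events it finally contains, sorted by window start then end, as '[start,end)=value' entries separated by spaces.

[0,6)=3 [6,12)=3 [12,18)=1 [18,24)=7 [24,30)=2

i=0 t=1 v=6: → [0,6); WM=0
i=1 t=3 v=1: → [0,6); WM=2
i=2 t=5 v=7: → [0,6); WM=4
i=3 t=6 v=1: → [6,12); WM=5
i=4 t=6 v=4: → [6,12); WM=5
i=5 t=9 v=3: → [6,12); WM=8; [0,6) fires=3
i=6 t=5 v=4: DROP (t<8-1); WM=8
i=7 t=13 v=2: → [12,18); WM=12; [6,12) fires=3
i=8 t=18 v=2: → [18,24); WM=17
i=9 t=19 v=2: → [18,24); WM=18; [12,18) fires=1
i=10 t=9 v=5: DROP (t<18-1); WM=18
i=11 t=19 v=3: → [18,24); WM=18
i=12 t=20 v=4: → [18,24); WM=19
i=13 t=21 v=1: → [18,24); WM=20
i=14 t=21 v=8: → [18,24); WM=20
i=15 t=22 v=4: → [18,24); WM=21
i=16 t=22 v=7: → [18,24); WM=21
i=17 t=23 v=5: → [18,24); WM=22
i=18 t=24 v=3: → [24,30); WM=23
i=19 t=24 v=8: → [24,30); WM=23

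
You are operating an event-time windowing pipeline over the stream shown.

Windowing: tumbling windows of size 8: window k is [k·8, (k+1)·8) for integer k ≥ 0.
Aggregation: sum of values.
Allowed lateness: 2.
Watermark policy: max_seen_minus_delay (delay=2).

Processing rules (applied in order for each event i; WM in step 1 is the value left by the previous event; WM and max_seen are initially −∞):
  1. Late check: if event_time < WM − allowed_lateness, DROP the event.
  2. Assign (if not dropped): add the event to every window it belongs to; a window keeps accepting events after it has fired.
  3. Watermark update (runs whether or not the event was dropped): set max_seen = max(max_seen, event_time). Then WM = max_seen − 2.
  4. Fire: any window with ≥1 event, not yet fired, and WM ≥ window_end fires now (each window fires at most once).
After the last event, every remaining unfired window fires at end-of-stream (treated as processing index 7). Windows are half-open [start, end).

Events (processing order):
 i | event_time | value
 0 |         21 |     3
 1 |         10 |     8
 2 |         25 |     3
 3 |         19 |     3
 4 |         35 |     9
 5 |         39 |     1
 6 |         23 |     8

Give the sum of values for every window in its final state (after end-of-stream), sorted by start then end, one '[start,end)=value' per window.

[16,24)=3 [24,32)=3 [32,40)=10

i=0 t=21 v=3: → [16,24); WM=19
i=1 t=10 v=8: DROP (t<19-2); WM=19
i=2 t=25 v=3: → [24,32); WM=23
i=3 t=19 v=3: DROP (t<23-2); WM=23
i=4 t=35 v=9: → [32,40); WM=33; [16,24) fires=3 [24,32) fires=3
i=5 t=39 v=1: → [32,40); WM=37
i=6 t=23 v=8: DROP (t<37-2); WM=37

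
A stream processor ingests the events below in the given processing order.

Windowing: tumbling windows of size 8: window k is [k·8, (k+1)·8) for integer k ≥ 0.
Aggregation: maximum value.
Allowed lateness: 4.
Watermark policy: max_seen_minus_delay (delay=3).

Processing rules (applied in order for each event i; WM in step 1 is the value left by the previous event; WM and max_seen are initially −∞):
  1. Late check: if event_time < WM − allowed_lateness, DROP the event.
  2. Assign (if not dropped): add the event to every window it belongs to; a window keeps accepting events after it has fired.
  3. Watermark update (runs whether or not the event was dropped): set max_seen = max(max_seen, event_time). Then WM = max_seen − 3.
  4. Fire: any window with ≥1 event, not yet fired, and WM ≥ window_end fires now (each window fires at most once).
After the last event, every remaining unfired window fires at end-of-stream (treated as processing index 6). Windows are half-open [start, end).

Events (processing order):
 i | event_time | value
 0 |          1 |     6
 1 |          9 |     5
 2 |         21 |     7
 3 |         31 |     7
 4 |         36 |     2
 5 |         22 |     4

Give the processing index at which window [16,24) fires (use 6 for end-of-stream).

3

i=0 t=1 v=6: → [0,8); WM=-2
i=1 t=9 v=5: → [8,16); WM=6
i=2 t=21 v=7: → [16,24); WM=18; [0,8) fires=6 [8,16) fires=5
i=3 t=31 v=7: → [24,32); WM=28; [16,24) fires=7
i=4 t=36 v=2: → [32,40); WM=33; [24,32) fires=7
i=5 t=22 v=4: DROP (t<33-4); WM=33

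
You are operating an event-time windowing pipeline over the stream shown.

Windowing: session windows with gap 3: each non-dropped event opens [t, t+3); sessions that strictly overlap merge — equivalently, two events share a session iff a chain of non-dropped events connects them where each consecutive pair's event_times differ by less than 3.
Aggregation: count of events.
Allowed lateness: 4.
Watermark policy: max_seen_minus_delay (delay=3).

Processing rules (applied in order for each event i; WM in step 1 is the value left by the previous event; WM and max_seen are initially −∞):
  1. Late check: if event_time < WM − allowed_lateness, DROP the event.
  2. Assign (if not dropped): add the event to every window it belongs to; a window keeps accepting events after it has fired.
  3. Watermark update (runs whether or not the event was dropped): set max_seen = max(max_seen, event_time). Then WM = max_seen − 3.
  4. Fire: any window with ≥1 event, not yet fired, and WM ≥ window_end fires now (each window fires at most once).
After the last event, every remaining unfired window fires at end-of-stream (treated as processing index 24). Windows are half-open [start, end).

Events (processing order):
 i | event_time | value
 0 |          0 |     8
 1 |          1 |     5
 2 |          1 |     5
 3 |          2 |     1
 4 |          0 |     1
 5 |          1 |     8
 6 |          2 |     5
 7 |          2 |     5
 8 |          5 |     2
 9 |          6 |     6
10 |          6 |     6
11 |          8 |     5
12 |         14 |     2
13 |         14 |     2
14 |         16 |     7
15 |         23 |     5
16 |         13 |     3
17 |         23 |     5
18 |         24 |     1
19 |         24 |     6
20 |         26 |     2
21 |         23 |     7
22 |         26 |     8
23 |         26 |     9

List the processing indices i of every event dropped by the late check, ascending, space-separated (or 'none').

16

i=0 t=0 v=8: → [0,3); WM=-3
i=1 t=1 v=5: → [0,4); WM=-2
i=2 t=1 v=5: → [0,4); WM=-2
i=3 t=2 v=1: → [0,5); WM=-1
i=4 t=0 v=1: → [0,5); WM=-1
i=5 t=1 v=8: → [0,5); WM=-1
i=6 t=2 v=5: → [0,5); WM=-1
i=7 t=2 v=5: → [0,5); WM=-1
i=8 t=5 v=2: → [5,8); WM=2
i=9 t=6 v=6: → [5,9); WM=3
i=10 t=6 v=6: → [5,9); WM=3
i=11 t=8 v=5: → [5,11); WM=5
i=12 t=14 v=2: → [14,17); WM=11
i=13 t=14 v=2: → [14,17); WM=11
i=14 t=16 v=7: → [14,19); WM=13
i=15 t=23 v=5: → [23,26); WM=20
i=16 t=13 v=3: DROP (t<20-4); WM=20
i=17 t=23 v=5: → [23,26); WM=20
i=18 t=24 v=1: → [23,27); WM=21
i=19 t=24 v=6: → [23,27); WM=21
i=20 t=26 v=2: → [23,29); WM=23
i=21 t=23 v=7: → [23,29); WM=23
i=22 t=26 v=8: → [23,29); WM=23
i=23 t=26 v=9: → [23,29); WM=23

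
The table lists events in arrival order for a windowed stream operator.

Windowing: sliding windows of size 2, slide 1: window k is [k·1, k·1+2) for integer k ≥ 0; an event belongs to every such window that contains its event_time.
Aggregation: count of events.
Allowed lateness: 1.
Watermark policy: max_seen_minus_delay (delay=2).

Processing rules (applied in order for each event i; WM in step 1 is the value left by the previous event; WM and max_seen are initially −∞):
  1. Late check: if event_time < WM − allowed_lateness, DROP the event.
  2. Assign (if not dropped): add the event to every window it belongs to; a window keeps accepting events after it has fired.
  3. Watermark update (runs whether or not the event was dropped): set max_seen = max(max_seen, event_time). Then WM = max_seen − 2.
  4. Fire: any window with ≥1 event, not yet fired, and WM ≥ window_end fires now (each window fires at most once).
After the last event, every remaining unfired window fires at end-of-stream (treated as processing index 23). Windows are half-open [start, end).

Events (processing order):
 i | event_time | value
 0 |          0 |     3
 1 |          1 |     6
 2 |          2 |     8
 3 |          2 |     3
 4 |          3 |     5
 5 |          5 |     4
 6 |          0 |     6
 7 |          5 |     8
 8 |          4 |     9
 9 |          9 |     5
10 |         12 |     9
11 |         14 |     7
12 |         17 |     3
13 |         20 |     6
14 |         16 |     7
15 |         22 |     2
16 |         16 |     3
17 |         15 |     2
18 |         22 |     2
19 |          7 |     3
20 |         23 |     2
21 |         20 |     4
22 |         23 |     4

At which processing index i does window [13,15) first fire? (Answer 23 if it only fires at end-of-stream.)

12

i=0 t=0 v=3: → [0,2); WM=-2
i=1 t=1 v=6: → [1,3),[0,2); WM=-1
i=2 t=2 v=8: → [2,4),[1,3); WM=0
i=3 t=2 v=3: → [2,4),[1,3); WM=0
i=4 t=3 v=5: → [3,5),[2,4); WM=1
i=5 t=5 v=4: → [5,7),[4,6); WM=3; [0,2) fires=2 [1,3) fires=3
i=6 t=0 v=6: DROP (t<3-1); WM=3
i=7 t=5 v=8: → [5,7),[4,6); WM=3
i=8 t=4 v=9: → [4,6),[3,5); WM=3
i=9 t=9 v=5: → [9,11),[8,10); WM=7; [2,4) fires=3 [3,5) fires=2 [4,6) fires=3 [5,7) fires=2
i=10 t=12 v=9: → [12,14),[11,13); WM=10; [8,10) fires=1
i=11 t=14 v=7: → [14,16),[13,15); WM=12; [9,11) fires=1
i=12 t=17 v=3: → [17,19),[16,18); WM=15; [11,13) fires=1 [12,14) fires=1 [13,15) fires=1
i=13 t=20 v=6: → [20,22),[19,21); WM=18; [14,16) fires=1 [16,18) fires=1
i=14 t=16 v=7: DROP (t<18-1); WM=18
i=15 t=22 v=2: → [22,24),[21,23); WM=20; [17,19) fires=1
i=16 t=16 v=3: DROP (t<20-1); WM=20
i=17 t=15 v=2: DROP (t<20-1); WM=20
i=18 t=22 v=2: → [22,24),[21,23); WM=20
i=19 t=7 v=3: DROP (t<20-1); WM=20
i=20 t=23 v=2: → [23,25),[22,24); WM=21; [19,21) fires=1
i=21 t=20 v=4: → [20,22),[19,21); WM=21
i=22 t=23 v=4: → [23,25),[22,24); WM=21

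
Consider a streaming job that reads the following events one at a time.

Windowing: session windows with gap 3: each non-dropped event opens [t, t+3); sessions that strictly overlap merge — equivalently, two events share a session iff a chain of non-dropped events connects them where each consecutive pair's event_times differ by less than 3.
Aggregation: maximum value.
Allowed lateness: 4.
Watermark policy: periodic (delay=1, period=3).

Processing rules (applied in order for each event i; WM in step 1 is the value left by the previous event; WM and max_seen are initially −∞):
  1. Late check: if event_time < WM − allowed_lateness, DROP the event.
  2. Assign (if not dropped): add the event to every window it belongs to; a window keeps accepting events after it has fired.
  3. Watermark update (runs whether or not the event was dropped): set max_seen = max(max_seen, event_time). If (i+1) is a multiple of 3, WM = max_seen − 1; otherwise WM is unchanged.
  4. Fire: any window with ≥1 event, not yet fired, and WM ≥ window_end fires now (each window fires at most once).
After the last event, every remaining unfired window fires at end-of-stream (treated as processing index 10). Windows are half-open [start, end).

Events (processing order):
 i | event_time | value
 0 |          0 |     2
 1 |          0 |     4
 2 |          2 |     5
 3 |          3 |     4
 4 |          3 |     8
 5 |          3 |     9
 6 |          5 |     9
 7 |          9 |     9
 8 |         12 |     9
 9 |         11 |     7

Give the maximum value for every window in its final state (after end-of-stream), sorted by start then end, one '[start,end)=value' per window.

[0,8)=9 [9,15)=9

i=0 t=0 v=2: → [0,3); WM=−∞
i=1 t=0 v=4: → [0,3); WM=−∞
i=2 t=2 v=5: → [0,5); WM=1
i=3 t=3 v=4: → [0,6); WM=1
i=4 t=3 v=8: → [0,6); WM=1
i=5 t=3 v=9: → [0,6); WM=2
i=6 t=5 v=9: → [0,8); WM=2
i=7 t=9 v=9: → [9,12); WM=2
i=8 t=12 v=9: → [12,15); WM=11
i=9 t=11 v=7: → [9,15); WM=11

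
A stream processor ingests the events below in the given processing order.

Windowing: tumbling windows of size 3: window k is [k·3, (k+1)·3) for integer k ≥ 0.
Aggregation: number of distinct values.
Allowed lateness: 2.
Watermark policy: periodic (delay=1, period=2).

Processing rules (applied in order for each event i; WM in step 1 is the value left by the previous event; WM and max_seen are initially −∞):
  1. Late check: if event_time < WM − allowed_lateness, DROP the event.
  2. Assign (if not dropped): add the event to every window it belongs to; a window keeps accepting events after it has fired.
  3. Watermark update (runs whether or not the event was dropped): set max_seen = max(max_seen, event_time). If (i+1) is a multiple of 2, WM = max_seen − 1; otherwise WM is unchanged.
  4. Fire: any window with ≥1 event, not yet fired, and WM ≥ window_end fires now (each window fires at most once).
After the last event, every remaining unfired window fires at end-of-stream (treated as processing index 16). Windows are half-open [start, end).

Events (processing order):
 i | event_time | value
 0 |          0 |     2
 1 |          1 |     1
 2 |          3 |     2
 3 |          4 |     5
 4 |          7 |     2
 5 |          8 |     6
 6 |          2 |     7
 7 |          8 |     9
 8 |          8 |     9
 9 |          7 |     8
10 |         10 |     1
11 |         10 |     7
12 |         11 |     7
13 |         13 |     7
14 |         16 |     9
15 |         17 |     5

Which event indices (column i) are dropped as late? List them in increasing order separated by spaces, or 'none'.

6

i=0 t=0 v=2: → [0,3); WM=−∞
i=1 t=1 v=1: → [0,3); WM=0
i=2 t=3 v=2: → [3,6); WM=0
i=3 t=4 v=5: → [3,6); WM=3; [0,3) fires=2
i=4 t=7 v=2: → [6,9); WM=3
i=5 t=8 v=6: → [6,9); WM=7; [3,6) fires=2
i=6 t=2 v=7: DROP (t<7-2); WM=7
i=7 t=8 v=9: → [6,9); WM=7
i=8 t=8 v=9: → [6,9); WM=7
i=9 t=7 v=8: → [6,9); WM=7
i=10 t=10 v=1: → [9,12); WM=7
i=11 t=10 v=7: → [9,12); WM=9; [6,9) fires=4
i=12 t=11 v=7: → [9,12); WM=9
i=13 t=13 v=7: → [12,15); WM=12; [9,12) fires=2
i=14 t=16 v=9: → [15,18); WM=12
i=15 t=17 v=5: → [15,18); WM=16; [12,15) fires=1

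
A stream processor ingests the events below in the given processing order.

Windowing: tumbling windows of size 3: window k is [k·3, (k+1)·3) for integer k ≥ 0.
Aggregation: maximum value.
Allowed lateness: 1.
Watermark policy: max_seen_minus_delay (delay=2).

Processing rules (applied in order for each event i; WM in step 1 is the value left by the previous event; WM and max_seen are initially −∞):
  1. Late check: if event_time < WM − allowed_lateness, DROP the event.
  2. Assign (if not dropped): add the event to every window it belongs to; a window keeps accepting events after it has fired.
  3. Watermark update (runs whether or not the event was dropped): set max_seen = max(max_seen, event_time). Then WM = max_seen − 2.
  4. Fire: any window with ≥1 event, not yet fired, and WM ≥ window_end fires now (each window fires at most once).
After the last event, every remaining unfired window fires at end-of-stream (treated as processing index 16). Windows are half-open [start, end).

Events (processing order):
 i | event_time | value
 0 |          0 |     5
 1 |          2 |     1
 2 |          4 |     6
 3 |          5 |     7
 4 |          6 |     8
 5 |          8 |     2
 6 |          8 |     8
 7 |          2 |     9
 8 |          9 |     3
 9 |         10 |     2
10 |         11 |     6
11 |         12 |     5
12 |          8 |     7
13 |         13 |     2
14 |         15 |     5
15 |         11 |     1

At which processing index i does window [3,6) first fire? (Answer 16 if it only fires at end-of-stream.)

i=0 t=0 v=5: → [0,3); WM=-2
i=1 t=2 v=1: → [0,3); WM=0
i=2 t=4 v=6: → [3,6); WM=2
i=3 t=5 v=7: → [3,6); WM=3; [0,3) fires=5
i=4 t=6 v=8: → [6,9); WM=4
i=5 t=8 v=2: → [6,9); WM=6; [3,6) fires=7
i=6 t=8 v=8: → [6,9); WM=6
i=7 t=2 v=9: DROP (t<6-1); WM=6
i=8 t=9 v=3: → [9,12); WM=7
i=9 t=10 v=2: → [9,12); WM=8
i=10 t=11 v=6: → [9,12); WM=9; [6,9) fires=8
i=11 t=12 v=5: → [12,15); WM=10
i=12 t=8 v=7: DROP (t<10-1); WM=10
i=13 t=13 v=2: → [12,15); WM=11
i=14 t=15 v=5: → [15,18); WM=13; [9,12) fires=6
i=15 t=11 v=1: DROP (t<13-1); WM=13

5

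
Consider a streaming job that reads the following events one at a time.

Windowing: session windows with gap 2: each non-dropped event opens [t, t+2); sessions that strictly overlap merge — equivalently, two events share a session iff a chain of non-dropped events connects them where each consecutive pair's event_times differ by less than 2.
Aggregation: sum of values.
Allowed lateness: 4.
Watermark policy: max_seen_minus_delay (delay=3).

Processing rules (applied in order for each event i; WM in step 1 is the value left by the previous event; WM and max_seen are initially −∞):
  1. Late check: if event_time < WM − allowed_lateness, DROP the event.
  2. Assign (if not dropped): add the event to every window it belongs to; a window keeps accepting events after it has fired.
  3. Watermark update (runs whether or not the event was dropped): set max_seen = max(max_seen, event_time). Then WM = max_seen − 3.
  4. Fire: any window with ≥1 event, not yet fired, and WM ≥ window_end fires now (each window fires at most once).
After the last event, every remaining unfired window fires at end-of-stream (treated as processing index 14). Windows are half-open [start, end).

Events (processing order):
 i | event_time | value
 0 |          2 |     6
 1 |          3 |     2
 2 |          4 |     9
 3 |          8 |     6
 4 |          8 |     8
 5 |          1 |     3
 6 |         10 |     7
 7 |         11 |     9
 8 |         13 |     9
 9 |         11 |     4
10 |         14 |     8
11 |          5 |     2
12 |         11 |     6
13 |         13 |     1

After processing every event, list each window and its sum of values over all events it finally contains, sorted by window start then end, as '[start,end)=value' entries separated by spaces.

i=0 t=2 v=6: → [2,4); WM=-1
i=1 t=3 v=2: → [2,5); WM=0
i=2 t=4 v=9: → [2,6); WM=1
i=3 t=8 v=6: → [8,10); WM=5
i=4 t=8 v=8: → [8,10); WM=5
i=5 t=1 v=3: → [1,6); WM=5
i=6 t=10 v=7: → [10,12); WM=7
i=7 t=11 v=9: → [10,13); WM=8
i=8 t=13 v=9: → [13,15); WM=10
i=9 t=11 v=4: → [10,13); WM=10
i=10 t=14 v=8: → [13,16); WM=11
i=11 t=5 v=2: DROP (t<11-4); WM=11
i=12 t=11 v=6: → [10,13); WM=11
i=13 t=13 v=1: → [13,16); WM=11

[1,6)=20 [8,10)=14 [10,13)=26 [13,16)=18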